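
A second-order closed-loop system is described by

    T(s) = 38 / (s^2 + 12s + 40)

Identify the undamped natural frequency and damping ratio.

ωₙ ≈ 6.325 rad/s, ζ ≈ 0.9487

Compare the denominator to the standard form s^2 + 2ζωₙs + ωₙ².
ωₙ² = 40, so ωₙ = √40 ≈ 6.325 rad/s.
2ζωₙ = 12, so ζ = 12/(2·√40) ≈ 0.9487.
With ζ = 0.9487 the response is underdamped.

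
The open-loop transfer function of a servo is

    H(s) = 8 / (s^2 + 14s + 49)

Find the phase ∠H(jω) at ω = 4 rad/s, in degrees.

∠H(j4) ≈ -59.49°

At s = j4: numerator = 8, denominator = 33 + j56.
∠H = ∠num − ∠den = 0° − (59.490°) = -59.49°.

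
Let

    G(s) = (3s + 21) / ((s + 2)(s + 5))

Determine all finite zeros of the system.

Set the numerator to zero: 3s + 21 = 0, i.e. 3·(s + 7) = 0.
So s = -7.

s = -7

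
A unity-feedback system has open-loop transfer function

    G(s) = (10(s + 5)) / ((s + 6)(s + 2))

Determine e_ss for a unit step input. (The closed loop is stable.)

e_ss = 0.1935

G(s) has no poles at the origin.
This is a Type 0 system. Kp = lim_{s→0} G(s) = 50/12 = 25/6.
e_ss = 1/(1 + Kp) = 1/(1 + 25/6) = 6/31 ≈ 0.1935.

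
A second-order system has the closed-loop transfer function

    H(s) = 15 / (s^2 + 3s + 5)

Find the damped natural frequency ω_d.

Comparing s^2 + 3s + 5 to s^2 + 2ζωₙs + ωₙ²: ωₙ = √5 ≈ 2.236 rad/s and ζ = 3/(2·√5) ≈ 0.6708.
ζωₙ = 3/2 = 1.5, so ω_d = ωₙ√(1−ζ²) = √(ωₙ² − (ζωₙ)²) = √(5 − 1.5²) = √2.75 ≈ 1.658 rad/s.

ω_d ≈ 1.658 rad/s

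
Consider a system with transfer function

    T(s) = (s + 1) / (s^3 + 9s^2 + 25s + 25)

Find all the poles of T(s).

s = -2 ± j, -5

The poles are the roots of the denominator s^3 + 9s^2 + 25s + 25 = 0.
Trying s = -5: the polynomial evaluates to 0, so (s + 5) is a factor.
Dividing out leaves s^2 + 4s + 5 = 0.
The quadratic formula then gives s = -2 ± 1j.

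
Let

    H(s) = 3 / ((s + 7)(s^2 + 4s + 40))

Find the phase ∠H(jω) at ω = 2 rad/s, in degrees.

∠H(j2) ≈ -28.47°

At s = j2: numerator = 3, denominator = 236 + j128.
∠H = ∠num − ∠den = 0° − (28.474°) = -28.47°.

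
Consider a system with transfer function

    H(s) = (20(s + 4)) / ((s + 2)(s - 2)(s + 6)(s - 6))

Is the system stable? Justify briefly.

unstable

The poles can be read from the denominator factors: s = -2, 2, -6, 6.
Since the pole(s) at s = 2, 6 lie in the right half-plane, the system is unstable.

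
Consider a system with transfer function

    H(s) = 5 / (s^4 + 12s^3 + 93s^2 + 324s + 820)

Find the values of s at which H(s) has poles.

s = -2 + 4j, -2 - 4j, -4 + 5j, -4 - 5j

The poles are the roots of the denominator s^4 + 12s^3 + 93s^2 + 324s + 820 = 0.
No real roots exist; factor into two real quadratics: (s^2 + 4s + 20)(s^2 + 8s + 41) = 0.
Each quadratic gives a conjugate pair via the quadratic formula.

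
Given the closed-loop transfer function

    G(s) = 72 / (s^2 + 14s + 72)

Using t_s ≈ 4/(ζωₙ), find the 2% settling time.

t_s ≈ 0.5714 s

Comparing s^2 + 14s + 72 to s^2 + 2ζωₙs + ωₙ²: ωₙ = √72 ≈ 8.485 rad/s and ζ = 14/(2·√72) ≈ 0.8250.
ζωₙ = 14/2 = 7, so t_s ≈ 4/(ζωₙ) = 4/7 ≈ 0.5714 s.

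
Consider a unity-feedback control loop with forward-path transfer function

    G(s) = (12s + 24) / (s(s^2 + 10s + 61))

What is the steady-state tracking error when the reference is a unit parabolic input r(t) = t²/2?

e_ss = ∞

G(s) has one pole at the origin.
This is a Type 1 system; Ka = lim_{s→0} s^2·G(s) = 0, so the steady-state error for a parabola input is infinite.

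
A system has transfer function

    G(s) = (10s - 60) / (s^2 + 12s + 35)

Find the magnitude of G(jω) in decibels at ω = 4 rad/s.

|G(j4)|_dB ≈ 2.90 dB

Substitute s = j4: numerator = -60 + j40, denominator = 19 + j48.
|G(j4)| = |-60 + j40| / |19 + j48| = 72.111 / 51.624 ≈ 1.397.
In decibels: 20·log₁₀(1.397) ≈ 2.90 dB.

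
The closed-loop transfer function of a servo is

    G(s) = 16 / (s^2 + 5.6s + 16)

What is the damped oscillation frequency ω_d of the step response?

Comparing s^2 + 5.6s + 16 to s^2 + 2ζωₙs + ωₙ²: ωₙ = 4 rad/s and ζ = 5.6/(2·4) = 0.7.
ζωₙ = 5.6/2 = 2.8, so ω_d = ωₙ√(1−ζ²) = √(ωₙ² − (ζωₙ)²) = √(16 − 2.8²) = √8.16 ≈ 2.857 rad/s.

ω_d ≈ 2.857 rad/s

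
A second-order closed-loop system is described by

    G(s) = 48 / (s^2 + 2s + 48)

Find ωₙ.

ωₙ ≈ 6.928 rad/s

Compare the denominator to the standard form s^2 + 2ζωₙs + ωₙ².
ωₙ² = 48, so ωₙ = √48 ≈ 6.928 rad/s.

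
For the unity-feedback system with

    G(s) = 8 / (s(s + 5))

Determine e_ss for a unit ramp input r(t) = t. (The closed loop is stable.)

e_ss = 0.6250

G(s) has one pole at the origin.
This is a Type 1 system. Kv = lim_{s→0} s·G(s) = 8/5.
e_ss = 1/Kv = 1/(8/5) = 5/8 ≈ 0.6250.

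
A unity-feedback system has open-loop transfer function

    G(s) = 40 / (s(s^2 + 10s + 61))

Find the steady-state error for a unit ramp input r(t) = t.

G(s) has one pole at the origin.
This is a Type 1 system. Kv = lim_{s→0} s·G(s) = 40/61.
e_ss = 1/Kv = 1/(40/61) = 61/40 ≈ 1.525.

e_ss = 1.525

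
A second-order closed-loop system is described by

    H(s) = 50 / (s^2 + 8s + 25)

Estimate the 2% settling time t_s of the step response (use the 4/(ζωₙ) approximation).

t_s ≈ 1 s

Comparing s^2 + 8s + 25 to s^2 + 2ζωₙs + ωₙ²: ωₙ = 5 rad/s and ζ = 8/(2·5) = 0.8.
ζωₙ = 8/2 = 4, so t_s ≈ 4/(ζωₙ) = 4/4 = 1 s.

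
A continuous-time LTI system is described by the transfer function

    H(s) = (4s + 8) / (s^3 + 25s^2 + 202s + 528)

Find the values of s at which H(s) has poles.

The poles are the roots of the denominator s^3 + 25s^2 + 202s + 528 = 0.
Trying s = -8: the polynomial evaluates to 0, so (s + 8) is a factor.
Dividing out leaves s^2 + 17s + 66 = 0.
Factoring the quadratic: (s + 6)(s + 11) = 0.

s = -8, -6, -11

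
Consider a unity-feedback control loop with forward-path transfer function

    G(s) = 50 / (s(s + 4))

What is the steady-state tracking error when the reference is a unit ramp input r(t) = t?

G(s) has one pole at the origin.
This is a Type 1 system. Kv = lim_{s→0} s·G(s) = 50/4 = 25/2.
e_ss = 1/Kv = 1/(25/2) = 2/25 ≈ 0.08000.

e_ss = 0.08000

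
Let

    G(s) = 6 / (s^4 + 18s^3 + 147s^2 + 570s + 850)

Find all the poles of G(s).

The poles are the roots of the denominator s^4 + 18s^3 + 147s^2 + 570s + 850 = 0.
No real roots exist; factor into two real quadratics: (s^2 + 8s + 17)(s^2 + 10s + 50) = 0.
Each quadratic gives a conjugate pair via the quadratic formula.

s = -4 ± j, -5 ± 5j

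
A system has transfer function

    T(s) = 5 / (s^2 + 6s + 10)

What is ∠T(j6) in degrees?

At s = j6: numerator = 5, denominator = -26 + j36.
∠T = ∠num − ∠den = 0° − (125.84°) = -125.8°.

∠T(j6) ≈ -125.8°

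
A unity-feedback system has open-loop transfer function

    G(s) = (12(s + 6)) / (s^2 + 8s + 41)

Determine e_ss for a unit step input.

G(s) has no poles at the origin.
This is a Type 0 system. Kp = lim_{s→0} G(s) = 72/41.
e_ss = 1/(1 + Kp) = 1/(1 + 72/41) = 41/113 ≈ 0.3628.

e_ss = 0.3628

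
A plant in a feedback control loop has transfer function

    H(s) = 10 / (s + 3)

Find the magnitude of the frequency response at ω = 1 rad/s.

Substitute s = j1: numerator = 10, denominator = 3 + j1.
|H(j1)| = |10| / |3 + j1| = 10 / 3.1623 ≈ 3.162.

|H(j1)| ≈ 3.162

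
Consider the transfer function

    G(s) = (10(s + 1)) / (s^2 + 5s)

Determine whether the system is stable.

marginally stable

The denominator s^2 + 5s factors as s(s + 5), giving poles at s = 0, -5.
Since the simple pole(s) at s = 0 lie on the jω-axis with none in the right half-plane, the system is marginally stable.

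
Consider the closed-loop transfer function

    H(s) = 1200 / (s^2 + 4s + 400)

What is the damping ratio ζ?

Compare the denominator to the standard form s^2 + 2ζωₙs + ωₙ².
ωₙ² = 400, so ωₙ = 20 rad/s.
2ζωₙ = 4, so ζ = 4/(2·20) = 0.1.

ζ = 0.1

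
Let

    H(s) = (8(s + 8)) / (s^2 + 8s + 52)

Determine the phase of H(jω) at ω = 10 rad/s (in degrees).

∠H(j10) ≈ -69.62°

At s = j10: numerator = 64 + j80, denominator = -48 + j80.
∠H = ∠num − ∠den = 51.340° − (120.96°) = -69.62°.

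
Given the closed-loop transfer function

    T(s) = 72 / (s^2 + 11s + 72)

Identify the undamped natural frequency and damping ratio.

Compare the denominator to the standard form s^2 + 2ζωₙs + ωₙ².
ωₙ² = 72, so ωₙ = √72 ≈ 8.485 rad/s.
2ζωₙ = 11, so ζ = 11/(2·√72) ≈ 0.6482.

ωₙ ≈ 8.485 rad/s, ζ ≈ 0.6482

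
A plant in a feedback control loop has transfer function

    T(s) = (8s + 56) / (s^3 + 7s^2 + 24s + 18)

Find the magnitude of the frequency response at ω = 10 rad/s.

|T(j10)| ≈ 0.09563

Substitute s = j10: numerator = 56 + j80, denominator = -682 - j760.
|T(j10)| = |56 + j80| / |-682 - j760| = 97.652 / 1021.1 ≈ 0.09563.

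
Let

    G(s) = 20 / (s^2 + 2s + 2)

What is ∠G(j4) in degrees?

At s = j4: numerator = 20, denominator = -14 + j8.
∠G = ∠num − ∠den = 0° − (150.26°) = -150.3°.

∠G(j4) ≈ -150.3°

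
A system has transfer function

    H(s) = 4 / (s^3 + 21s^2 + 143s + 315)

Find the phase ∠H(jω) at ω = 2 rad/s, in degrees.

∠H(j2) ≈ -50.28°

At s = j2: numerator = 4, denominator = 231 + j278.
∠H = ∠num − ∠den = 0° − (50.276°) = -50.28°.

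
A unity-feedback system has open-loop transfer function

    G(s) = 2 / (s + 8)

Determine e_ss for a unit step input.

G(s) has no poles at the origin.
This is a Type 0 system. Kp = lim_{s→0} G(s) = 2/8 = 1/4.
e_ss = 1/(1 + Kp) = 1/(1 + 1/4) = 4/5 ≈ 0.8000.

e_ss = 0.8000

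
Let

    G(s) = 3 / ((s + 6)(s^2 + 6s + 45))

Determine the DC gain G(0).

G(0) = 1/90 ≈ 0.01111

Set s = 0: G(0) = (3) / (270) = 1/90.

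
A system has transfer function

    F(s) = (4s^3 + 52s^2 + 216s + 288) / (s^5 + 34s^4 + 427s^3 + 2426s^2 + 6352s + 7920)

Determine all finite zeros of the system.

Set the numerator to zero: 4s^3 + 52s^2 + 216s + 288 = 0, i.e. 4·(s^3 + 13s^2 + 54s + 72) = 0.
Factoring: (s + 3)(s + 6)(s + 4) = 0.

s = -3, -6, -4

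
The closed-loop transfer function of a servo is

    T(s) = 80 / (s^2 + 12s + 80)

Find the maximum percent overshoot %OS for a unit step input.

%OS ≈ 5.83%

Comparing s^2 + 12s + 80 to s^2 + 2ζωₙs + ωₙ²: ωₙ = √80 ≈ 8.944 rad/s and ζ = 12/(2·√80) ≈ 0.6708.
%OS = 100·exp(−πζ/√(1−ζ²)) = 100·exp(−π·0.6708/√(1−0.6708²)) ≈ 5.83%.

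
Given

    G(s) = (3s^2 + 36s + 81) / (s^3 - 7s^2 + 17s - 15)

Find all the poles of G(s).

The poles are the roots of the denominator s^3 - 7s^2 + 17s - 15 = 0.
Trying s = 3: the polynomial evaluates to 0, so (s - 3) is a factor.
Dividing out leaves s^2 - 4s + 5 = 0.
The quadratic formula then gives s = 2 ± 1j.

s = 2 + j, 2 - j, 3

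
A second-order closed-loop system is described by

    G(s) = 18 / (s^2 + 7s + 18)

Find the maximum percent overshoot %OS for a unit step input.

%OS ≈ 1.02%

Comparing s^2 + 7s + 18 to s^2 + 2ζωₙs + ωₙ²: ωₙ = √18 ≈ 4.243 rad/s and ζ = 7/(2·√18) ≈ 0.8250.
%OS = 100·exp(−πζ/√(1−ζ²)) = 100·exp(−π·0.8250/√(1−0.8250²)) ≈ 1.02%.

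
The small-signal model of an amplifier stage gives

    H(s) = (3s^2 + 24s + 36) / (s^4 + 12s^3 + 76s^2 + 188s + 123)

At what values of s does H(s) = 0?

s = -2, -6

Set the numerator to zero: 3s^2 + 24s + 36 = 0, i.e. 3·(s^2 + 8s + 12) = 0.
Factoring: (s + 2)(s + 6) = 0.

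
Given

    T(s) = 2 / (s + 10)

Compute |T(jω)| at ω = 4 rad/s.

Substitute s = j4: numerator = 2, denominator = 10 + j4.
|T(j4)| = |2| / |10 + j4| = 2 / 10.770 ≈ 0.1857.

|T(j4)| ≈ 0.1857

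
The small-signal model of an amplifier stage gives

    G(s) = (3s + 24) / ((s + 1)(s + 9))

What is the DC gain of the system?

G(0) = 8/3 ≈ 2.667

Set s = 0: G(0) = (24) / (9) = 8/3.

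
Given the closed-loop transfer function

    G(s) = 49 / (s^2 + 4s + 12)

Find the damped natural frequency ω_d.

Comparing s^2 + 4s + 12 to s^2 + 2ζωₙs + ωₙ²: ωₙ = √12 ≈ 3.464 rad/s and ζ = 4/(2·√12) ≈ 0.5774.
ζωₙ = 4/2 = 2, so ω_d = ωₙ√(1−ζ²) = √(ωₙ² − (ζωₙ)²) = √(12 − 2²) = √8 ≈ 2.828 rad/s.

ω_d ≈ 2.828 rad/s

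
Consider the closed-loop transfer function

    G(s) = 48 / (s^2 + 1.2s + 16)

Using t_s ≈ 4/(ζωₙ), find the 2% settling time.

Comparing s^2 + 1.2s + 16 to s^2 + 2ζωₙs + ωₙ²: ωₙ = 4 rad/s and ζ = 1.2/(2·4) = 0.15.
ζωₙ = 1.2/2 = 0.6, so t_s ≈ 4/(ζωₙ) = 4/0.6 ≈ 6.667 s.

t_s ≈ 6.667 s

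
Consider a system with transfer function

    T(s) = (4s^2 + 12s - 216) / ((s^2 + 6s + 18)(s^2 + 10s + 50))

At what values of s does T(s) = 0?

Set the numerator to zero: 4s^2 + 12s - 216 = 0, i.e. 4·(s^2 + 3s - 54) = 0.
Factoring: (s - 6)(s + 9) = 0.

s = 6, -9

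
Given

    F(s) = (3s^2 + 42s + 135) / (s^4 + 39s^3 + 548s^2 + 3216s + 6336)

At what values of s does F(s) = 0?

Set the numerator to zero: 3s^2 + 42s + 135 = 0, i.e. 3·(s^2 + 14s + 45) = 0.
Factoring: (s + 5)(s + 9) = 0.

s = -5, -9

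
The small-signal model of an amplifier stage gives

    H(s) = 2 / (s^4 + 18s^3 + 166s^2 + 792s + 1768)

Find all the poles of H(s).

The poles are the roots of the denominator s^4 + 18s^3 + 166s^2 + 792s + 1768 = 0.
No real roots exist; factor into two real quadratics: (s^2 + 8s + 52)(s^2 + 10s + 34) = 0.
Each quadratic gives a conjugate pair via the quadratic formula.

s = -4 ± 6j, -5 ± 3j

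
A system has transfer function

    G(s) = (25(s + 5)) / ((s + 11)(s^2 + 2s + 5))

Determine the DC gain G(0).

At s = 0 each factor (s + a) contributes a and each (s^2 + bs + c) contributes c.
G(0) = 25·(5) / ((11) · (5)) = 125/55 = 25/11.

G(0) = 25/11 ≈ 2.273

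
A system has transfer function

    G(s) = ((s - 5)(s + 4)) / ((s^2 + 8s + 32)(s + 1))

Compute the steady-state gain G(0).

G(0) = -5/8 ≈ -0.6250

At s = 0 each factor (s + a) contributes a and each (s^2 + bs + c) contributes c.
G(0) = 1·(-5) · (4) / ((32) · (1)) = -20/32 = -5/8.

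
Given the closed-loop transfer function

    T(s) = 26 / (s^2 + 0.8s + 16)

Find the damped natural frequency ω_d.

Comparing s^2 + 0.8s + 16 to s^2 + 2ζωₙs + ωₙ²: ωₙ = 4 rad/s and ζ = 0.8/(2·4) = 0.1.
ζωₙ = 0.8/2 = 0.4, so ω_d = ωₙ√(1−ζ²) = √(ωₙ² − (ζωₙ)²) = √(16 − 0.4²) = √15.84 ≈ 3.980 rad/s.

ω_d ≈ 3.980 rad/s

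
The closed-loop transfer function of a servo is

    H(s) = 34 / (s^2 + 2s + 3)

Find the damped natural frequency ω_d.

ω_d ≈ 1.414 rad/s

Comparing s^2 + 2s + 3 to s^2 + 2ζωₙs + ωₙ²: ωₙ = √3 ≈ 1.732 rad/s and ζ = 2/(2·√3) ≈ 0.5774.
ζωₙ = 2/2 = 1, so ω_d = ωₙ√(1−ζ²) = √(ωₙ² − (ζωₙ)²) = √(3 − 1²) = √2 ≈ 1.414 rad/s.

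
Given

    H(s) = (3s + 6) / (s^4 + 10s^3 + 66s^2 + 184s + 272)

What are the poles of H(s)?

s = -2 ± 2j, -3 ± 5j

The poles are the roots of the denominator s^4 + 10s^3 + 66s^2 + 184s + 272 = 0.
No real roots exist; factor into two real quadratics: (s^2 + 4s + 8)(s^2 + 6s + 34) = 0.
Each quadratic gives a conjugate pair via the quadratic formula.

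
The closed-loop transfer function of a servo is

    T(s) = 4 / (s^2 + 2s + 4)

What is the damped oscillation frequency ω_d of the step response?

ω_d ≈ 1.732 rad/s

Comparing s^2 + 2s + 4 to s^2 + 2ζωₙs + ωₙ²: ωₙ = 2 rad/s and ζ = 2/(2·2) = 0.5.
ζωₙ = 2/2 = 1, so ω_d = ωₙ√(1−ζ²) = √(ωₙ² − (ζωₙ)²) = √(4 − 1²) = √3 ≈ 1.732 rad/s.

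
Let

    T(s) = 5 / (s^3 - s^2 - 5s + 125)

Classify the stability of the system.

The denominator s^3 - s^2 - 5s + 125 factors as (s + 5)(s^2 - 6s + 25), giving poles at s = -5, 3 ± 4j.
Since the pole(s) at s = 3 + 4j, 3 - 4j lie in the right half-plane, the system is unstable.

unstable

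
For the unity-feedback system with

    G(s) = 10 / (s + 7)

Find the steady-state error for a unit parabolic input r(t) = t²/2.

G(s) has no poles at the origin.
This is a Type 0 system; Ka = lim_{s→0} s^2·G(s) = 0, so the steady-state error for a parabola input is infinite.

e_ss = ∞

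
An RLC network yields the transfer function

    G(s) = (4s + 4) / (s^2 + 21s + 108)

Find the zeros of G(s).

Set the numerator to zero: 4s + 4 = 0, i.e. 4·(s + 1) = 0.
So s = -1.

s = -1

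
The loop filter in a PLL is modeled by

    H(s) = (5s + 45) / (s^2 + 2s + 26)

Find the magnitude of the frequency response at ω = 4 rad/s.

Substitute s = j4: numerator = 45 + j20, denominator = 10 + j8.
|H(j4)| = |45 + j20| / |10 + j8| = 49.244 / 12.806 ≈ 3.845.

|H(j4)| ≈ 3.845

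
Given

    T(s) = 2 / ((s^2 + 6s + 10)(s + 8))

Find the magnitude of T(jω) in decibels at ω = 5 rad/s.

|T(j5)|_dB ≈ -44.0 dB

Substitute s = j5: numerator = 2, denominator = -270 + j165.
|T(j5)| = |2| / |-270 + j165| = 2 / 316.43 ≈ 0.006321.
In decibels: 20·log₁₀(0.006321) ≈ -44.0 dB.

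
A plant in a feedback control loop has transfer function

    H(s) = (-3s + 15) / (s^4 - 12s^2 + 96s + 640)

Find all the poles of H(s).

The poles are the roots of the denominator s^4 - 12s^2 + 96s + 640 = 0.
No real roots exist; factor into two real quadratics: (s^2 - 8s + 32)(s^2 + 8s + 20) = 0.
Each quadratic gives a conjugate pair via the quadratic formula.

s = 4 ± 4j, -4 ± 2j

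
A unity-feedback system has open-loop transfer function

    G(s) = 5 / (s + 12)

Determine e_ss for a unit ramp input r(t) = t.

G(s) has no poles at the origin.
This is a Type 0 system; Kv = lim_{s→0} s·G(s) = 0, so the steady-state error for a ramp input is infinite.

e_ss = ∞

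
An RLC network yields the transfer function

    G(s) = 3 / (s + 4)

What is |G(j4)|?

Substitute s = j4: numerator = 3, denominator = 4 + j4.
|G(j4)| = |3| / |4 + j4| = 3 / 5.6569 ≈ 0.5303.

|G(j4)| ≈ 0.5303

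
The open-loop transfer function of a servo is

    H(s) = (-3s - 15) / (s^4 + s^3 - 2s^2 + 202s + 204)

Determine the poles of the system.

The poles are the roots of the denominator s^4 + s^3 - 2s^2 + 202s + 204 = 0.
Trying s = -1: the polynomial evaluates to 0, so (s + 1) is a factor.
Dividing out leaves s^3 - 2s + 204 = 0.
This factors further as (s^2 - 6s + 34)(s + 6) = 0.

s = 3 ± 5j, -1, -6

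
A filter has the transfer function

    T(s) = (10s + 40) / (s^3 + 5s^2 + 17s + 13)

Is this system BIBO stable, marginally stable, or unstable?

stable

The denominator s^3 + 5s^2 + 17s + 13 factors as (s^2 + 4s + 13)(s + 1), giving poles at s = -2 ± 3j, -1.
Since all poles lie strictly in the left half-plane, the system is stable.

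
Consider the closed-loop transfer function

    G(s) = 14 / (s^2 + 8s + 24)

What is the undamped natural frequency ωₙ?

Compare the denominator to the standard form s^2 + 2ζωₙs + ωₙ².
ωₙ² = 24, so ωₙ = √24 ≈ 4.899 rad/s.

ωₙ ≈ 4.899 rad/s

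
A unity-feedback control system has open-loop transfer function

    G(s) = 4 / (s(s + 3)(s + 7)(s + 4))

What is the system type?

Type 1

The denominator has 1 factor of s at the origin (free integrator), so this is a Type 1 system.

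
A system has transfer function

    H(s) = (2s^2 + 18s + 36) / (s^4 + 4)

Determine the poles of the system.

The poles are the roots of the denominator s^4 + 4 = 0.
No real roots exist; factor into two real quadratics: (s^2 - 2s + 2)(s^2 + 2s + 2) = 0.
Each quadratic gives a conjugate pair via the quadratic formula.

s = 1 + j, 1 - j, -1 + j, -1 - j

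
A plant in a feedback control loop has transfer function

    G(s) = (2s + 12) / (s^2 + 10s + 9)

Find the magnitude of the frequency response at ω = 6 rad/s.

|G(j6)| ≈ 0.2579

Substitute s = j6: numerator = 12 + j12, denominator = -27 + j60.
|G(j6)| = |12 + j12| / |-27 + j60| = 16.971 / 65.795 ≈ 0.2579.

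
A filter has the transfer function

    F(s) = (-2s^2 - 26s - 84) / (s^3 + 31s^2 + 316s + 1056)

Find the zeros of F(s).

s = -6, -7

Set the numerator to zero: -2s^2 - 26s - 84 = 0, i.e. -2·(s^2 + 13s + 42) = 0.
Factoring: (s + 6)(s + 7) = 0.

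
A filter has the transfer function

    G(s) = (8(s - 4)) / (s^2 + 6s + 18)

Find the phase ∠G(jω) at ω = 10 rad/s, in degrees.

∠G(j10) ≈ -32.01°

At s = j10: numerator = -32 + j80, denominator = -82 + j60.
∠G = ∠num − ∠den = 111.80° − (143.81°) = -32.01°.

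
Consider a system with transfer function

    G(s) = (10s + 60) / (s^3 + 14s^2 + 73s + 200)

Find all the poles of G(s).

s = -3 ± 4j, -8

The poles are the roots of the denominator s^3 + 14s^2 + 73s + 200 = 0.
Trying s = -8: the polynomial evaluates to 0, so (s + 8) is a factor.
Dividing out leaves s^2 + 6s + 25 = 0.
The quadratic formula then gives s = -3 ± 4j.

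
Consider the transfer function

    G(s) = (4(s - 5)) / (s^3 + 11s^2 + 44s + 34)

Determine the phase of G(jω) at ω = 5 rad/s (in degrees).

At s = j5: numerator = -20 + j20, denominator = -241 + j95.
∠G = ∠num − ∠den = 135° − (158.49°) = -23.49°.

∠G(j5) ≈ -23.49°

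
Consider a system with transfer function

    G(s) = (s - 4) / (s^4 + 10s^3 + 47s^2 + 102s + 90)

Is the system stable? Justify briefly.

The denominator s^4 + 10s^3 + 47s^2 + 102s + 90 factors as (s^2 + 6s + 18)(s^2 + 4s + 5), giving poles at s = -3 ± 3j, -2 ± j.
Since all poles lie strictly in the left half-plane, the system is stable.

stable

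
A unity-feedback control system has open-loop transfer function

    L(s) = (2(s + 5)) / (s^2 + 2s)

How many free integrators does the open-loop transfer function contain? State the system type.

Type 1

The denominator has 1 factor of s at the origin (free integrator), so this is a Type 1 system.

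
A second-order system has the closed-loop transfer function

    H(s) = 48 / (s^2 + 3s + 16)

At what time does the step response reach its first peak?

t_p ≈ 0.8472 s

Comparing s^2 + 3s + 16 to s^2 + 2ζωₙs + ωₙ²: ωₙ = 4 rad/s and ζ = 3/(2·4) = 0.375.
ζωₙ = 3/2 = 1.5, so ω_d = ωₙ√(1−ζ²) = √(ωₙ² − (ζωₙ)²) = √(16 − 1.5²) = √13.75 ≈ 3.708 rad/s.
t_p = π/ω_d = π/3.708 ≈ 0.8472 s.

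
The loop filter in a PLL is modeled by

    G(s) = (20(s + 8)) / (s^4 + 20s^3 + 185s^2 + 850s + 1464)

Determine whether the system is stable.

The denominator s^4 + 20s^3 + 185s^2 + 850s + 1464 factors as (s + 4)(s + 6)(s^2 + 10s + 61), giving poles at s = -4, -6, -5 + 6j, -5 - 6j.
Since all poles lie strictly in the left half-plane, the system is stable.

stable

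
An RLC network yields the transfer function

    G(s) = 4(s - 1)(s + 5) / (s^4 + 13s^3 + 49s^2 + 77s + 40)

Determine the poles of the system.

The poles are the roots of the denominator s^4 + 13s^3 + 49s^2 + 77s + 40 = 0.
Trying s = -8: the polynomial evaluates to 0, so (s + 8) is a factor.
Dividing out leaves s^3 + 5s^2 + 9s + 5 = 0.
This factors further as (s^2 + 4s + 5)(s + 1) = 0.

s = -2 + j, -2 - j, -8, -1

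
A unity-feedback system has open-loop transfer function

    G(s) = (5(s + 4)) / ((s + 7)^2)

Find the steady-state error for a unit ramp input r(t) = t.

G(s) has no poles at the origin.
This is a Type 0 system; Kv = lim_{s→0} s·G(s) = 0, so the steady-state error for a ramp input is infinite.

e_ss = ∞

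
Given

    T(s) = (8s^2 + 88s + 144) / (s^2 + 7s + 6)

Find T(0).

Set s = 0: T(0) = (144) / (6) = 24.

T(0) = 24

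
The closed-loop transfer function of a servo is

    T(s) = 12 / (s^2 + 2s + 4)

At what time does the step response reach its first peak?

Comparing s^2 + 2s + 4 to s^2 + 2ζωₙs + ωₙ²: ωₙ = 2 rad/s and ζ = 2/(2·2) = 0.5.
ζωₙ = 2/2 = 1, so ω_d = ωₙ√(1−ζ²) = √(ωₙ² − (ζωₙ)²) = √(4 − 1²) = √3 ≈ 1.732 rad/s.
t_p = π/ω_d = π/1.732 ≈ 1.814 s.

t_p ≈ 1.814 s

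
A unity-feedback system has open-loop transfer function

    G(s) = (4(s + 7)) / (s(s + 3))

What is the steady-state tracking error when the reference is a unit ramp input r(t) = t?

G(s) has one pole at the origin.
This is a Type 1 system. Kv = lim_{s→0} s·G(s) = 28/3.
e_ss = 1/Kv = 1/(28/3) = 3/28 ≈ 0.1071.

e_ss = 0.1071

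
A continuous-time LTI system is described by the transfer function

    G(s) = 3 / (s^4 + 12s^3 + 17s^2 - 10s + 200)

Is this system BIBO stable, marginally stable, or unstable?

The denominator s^4 + 12s^3 + 17s^2 - 10s + 200 factors as (s^2 - 2s + 5)(s + 4)(s + 10), giving poles at s = 1 ± 2j, -4, -10.
Since the pole(s) at s = 1 + 2j, 1 - 2j lie in the right half-plane, the system is unstable.

unstable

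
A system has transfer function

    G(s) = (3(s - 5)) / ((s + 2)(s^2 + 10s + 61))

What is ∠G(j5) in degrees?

∠G(j5) ≈ 12.56°

At s = j5: numerator = -15 + j15, denominator = -178 + j280.
∠G = ∠num − ∠den = 135° − (122.44°) = 12.56°.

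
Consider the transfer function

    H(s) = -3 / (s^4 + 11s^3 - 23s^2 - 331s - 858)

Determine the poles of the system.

The poles are the roots of the denominator s^4 + 11s^3 - 23s^2 - 331s - 858 = 0.
Trying s = -11: the polynomial evaluates to 0, so (s + 11) is a factor.
Dividing out leaves s^3 - 23s - 78 = 0.
This factors further as (s^2 + 6s + 13)(s - 6) = 0.

s = -3 + 2j, -3 - 2j, -11, 6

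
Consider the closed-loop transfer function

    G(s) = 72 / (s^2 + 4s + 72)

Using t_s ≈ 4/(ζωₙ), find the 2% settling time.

Comparing s^2 + 4s + 72 to s^2 + 2ζωₙs + ωₙ²: ωₙ = √72 ≈ 8.485 rad/s and ζ = 4/(2·√72) ≈ 0.2357.
ζωₙ = 4/2 = 2, so t_s ≈ 4/(ζωₙ) = 4/2 = 2 s.

t_s ≈ 2 s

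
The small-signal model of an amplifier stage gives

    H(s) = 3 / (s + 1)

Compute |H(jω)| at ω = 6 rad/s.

Substitute s = j6: numerator = 3, denominator = 1 + j6.
|H(j6)| = |3| / |1 + j6| = 3 / 6.0828 ≈ 0.4932.

|H(j6)| ≈ 0.4932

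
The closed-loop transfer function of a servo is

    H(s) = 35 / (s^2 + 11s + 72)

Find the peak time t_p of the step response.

t_p ≈ 0.4862 s

Comparing s^2 + 11s + 72 to s^2 + 2ζωₙs + ωₙ²: ωₙ = √72 ≈ 8.485 rad/s and ζ = 11/(2·√72) ≈ 0.6482.
ζωₙ = 11/2 = 5.5, so ω_d = ωₙ√(1−ζ²) = √(ωₙ² − (ζωₙ)²) = √(72 − 5.5²) = √41.75 ≈ 6.461 rad/s.
t_p = π/ω_d = π/6.461 ≈ 0.4862 s.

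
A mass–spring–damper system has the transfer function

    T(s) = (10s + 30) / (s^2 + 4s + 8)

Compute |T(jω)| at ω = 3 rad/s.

|T(j3)| ≈ 3.523

Substitute s = j3: numerator = 30 + j30, denominator = -1 + j12.
|T(j3)| = |30 + j30| / |-1 + j12| = 42.426 / 12.042 ≈ 3.523.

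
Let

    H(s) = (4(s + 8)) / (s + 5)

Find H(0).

H(0) = 32/5 ≈ 6.400

At s = 0 each factor (s + a) contributes a and each (s^2 + bs + c) contributes c.
H(0) = 4·(8) / ((5)) = 32/5 = 32/5.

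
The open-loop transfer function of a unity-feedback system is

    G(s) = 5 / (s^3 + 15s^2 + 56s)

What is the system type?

The denominator has 1 factor of s at the origin (free integrator), so this is a Type 1 system.

Type 1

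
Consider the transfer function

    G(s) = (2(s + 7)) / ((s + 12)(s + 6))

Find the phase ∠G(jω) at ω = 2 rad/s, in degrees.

At s = j2: numerator = 14 + j4, denominator = 68 + j36.
∠G = ∠num − ∠den = 15.945° − (27.897°) = -11.95°.

∠G(j2) ≈ -11.95°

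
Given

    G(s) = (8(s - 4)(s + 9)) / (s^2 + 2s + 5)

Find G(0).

G(0) = -288/5 ≈ -57.60

Set s = 0: G(0) = (-288) / (5) = -288/5.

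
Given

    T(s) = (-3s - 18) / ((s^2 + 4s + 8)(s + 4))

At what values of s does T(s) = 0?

s = -6

Set the numerator to zero: -3s - 18 = 0, i.e. -3·(s + 6) = 0.
So s = -6.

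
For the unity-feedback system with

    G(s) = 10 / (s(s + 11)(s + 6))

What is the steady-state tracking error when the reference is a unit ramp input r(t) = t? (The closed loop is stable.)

G(s) has one pole at the origin.
This is a Type 1 system. Kv = lim_{s→0} s·G(s) = 10/66 = 5/33.
e_ss = 1/Kv = 1/(5/33) = 33/5 ≈ 6.600.

e_ss = 6.600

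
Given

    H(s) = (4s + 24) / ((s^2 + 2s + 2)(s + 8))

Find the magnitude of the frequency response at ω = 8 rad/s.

|H(j8)| ≈ 0.05522

Substitute s = j8: numerator = 24 + j32, denominator = -624 - j368.
|H(j8)| = |24 + j32| / |-624 - j368| = 40 / 724.43 ≈ 0.05522.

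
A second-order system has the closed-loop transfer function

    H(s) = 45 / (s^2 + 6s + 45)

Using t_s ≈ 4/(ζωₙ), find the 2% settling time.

Comparing s^2 + 6s + 45 to s^2 + 2ζωₙs + ωₙ²: ωₙ = √45 ≈ 6.708 rad/s and ζ = 6/(2·√45) ≈ 0.4472.
ζωₙ = 6/2 = 3, so t_s ≈ 4/(ζωₙ) = 4/3 ≈ 1.333 s.

t_s ≈ 1.333 s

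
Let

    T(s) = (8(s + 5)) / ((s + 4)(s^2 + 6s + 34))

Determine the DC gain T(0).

T(0) = 5/17 ≈ 0.2941

At s = 0 each factor (s + a) contributes a and each (s^2 + bs + c) contributes c.
T(0) = 8·(5) / ((4) · (34)) = 40/136 = 5/17.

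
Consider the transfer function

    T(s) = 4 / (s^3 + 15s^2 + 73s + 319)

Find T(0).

T(0) = 4/319 ≈ 0.01254

Set s = 0: T(0) = (4) / (319) = 4/319.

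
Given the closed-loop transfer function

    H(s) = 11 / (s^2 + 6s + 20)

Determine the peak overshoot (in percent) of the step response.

Comparing s^2 + 6s + 20 to s^2 + 2ζωₙs + ωₙ²: ωₙ = √20 ≈ 4.472 rad/s and ζ = 6/(2·√20) ≈ 0.6708.
%OS = 100·exp(−πζ/√(1−ζ²)) = 100·exp(−π·0.6708/√(1−0.6708²)) ≈ 5.83%.

%OS ≈ 5.83%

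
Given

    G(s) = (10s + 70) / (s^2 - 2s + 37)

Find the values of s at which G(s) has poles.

s = 1 + 6j, 1 - 6j

The poles are the roots of the denominator s^2 - 2s + 37 = 0.
Using the quadratic formula: s = (2 ± √(-144))/2 = 1 ± 6j.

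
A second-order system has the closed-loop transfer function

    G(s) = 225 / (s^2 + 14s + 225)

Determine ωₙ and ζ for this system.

Compare the denominator to the standard form s^2 + 2ζωₙs + ωₙ².
ωₙ² = 225, so ωₙ = 15 rad/s.
2ζωₙ = 14, so ζ = 14/(2·15) ≈ 0.4667.

ωₙ = 15 rad/s, ζ ≈ 0.4667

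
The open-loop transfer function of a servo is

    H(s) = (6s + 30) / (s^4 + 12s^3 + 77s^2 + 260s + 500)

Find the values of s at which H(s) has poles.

The poles are the roots of the denominator s^4 + 12s^3 + 77s^2 + 260s + 500 = 0.
No real roots exist; factor into two real quadratics: (s^2 + 8s + 25)(s^2 + 4s + 20) = 0.
Each quadratic gives a conjugate pair via the quadratic formula.

s = -4 + 3j, -4 - 3j, -2 + 4j, -2 - 4j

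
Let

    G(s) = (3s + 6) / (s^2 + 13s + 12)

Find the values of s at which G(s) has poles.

s = -12, -1

The poles are the roots of the denominator s^2 + 13s + 12 = 0.
Factoring: (s + 12)(s + 1) = 0, so s = -12 and s = -1.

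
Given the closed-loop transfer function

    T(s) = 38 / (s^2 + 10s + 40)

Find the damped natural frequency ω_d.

Comparing s^2 + 10s + 40 to s^2 + 2ζωₙs + ωₙ²: ωₙ = √40 ≈ 6.325 rad/s and ζ = 10/(2·√40) ≈ 0.7906.
ζωₙ = 10/2 = 5, so ω_d = ωₙ√(1−ζ²) = √(ωₙ² − (ζωₙ)²) = √(40 − 5²) = √15 ≈ 3.873 rad/s.

ω_d ≈ 3.873 rad/s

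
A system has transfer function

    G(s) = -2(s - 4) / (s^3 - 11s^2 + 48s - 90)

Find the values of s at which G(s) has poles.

s = 3 ± 3j, 5

The poles are the roots of the denominator s^3 - 11s^2 + 48s - 90 = 0.
Trying s = 5: the polynomial evaluates to 0, so (s - 5) is a factor.
Dividing out leaves s^2 - 6s + 18 = 0.
The quadratic formula then gives s = 3 ± 3j.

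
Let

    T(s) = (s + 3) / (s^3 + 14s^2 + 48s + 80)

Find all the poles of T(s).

The poles are the roots of the denominator s^3 + 14s^2 + 48s + 80 = 0.
Trying s = -10: the polynomial evaluates to 0, so (s + 10) is a factor.
Dividing out leaves s^2 + 4s + 8 = 0.
The quadratic formula then gives s = -2 ± 2j.

s = -2 + 2j, -2 - 2j, -10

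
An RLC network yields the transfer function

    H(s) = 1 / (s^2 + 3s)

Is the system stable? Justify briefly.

marginally stable

The denominator s^2 + 3s factors as s(s + 3), giving poles at s = 0, -3.
Since the simple pole(s) at s = 0 lie on the jω-axis with none in the right half-plane, the system is marginally stable.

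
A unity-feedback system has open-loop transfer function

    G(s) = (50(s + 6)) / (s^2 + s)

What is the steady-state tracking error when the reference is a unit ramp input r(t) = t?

e_ss = 0.003333

G(s) has one pole at the origin.
This is a Type 1 system. Kv = lim_{s→0} s·G(s) = 300/1.
e_ss = 1/Kv = 1/(300) = 1/300 ≈ 0.003333.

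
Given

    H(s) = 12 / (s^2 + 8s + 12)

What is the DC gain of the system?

H(0) = 1

Set s = 0: H(0) = (12) / (12) = 1.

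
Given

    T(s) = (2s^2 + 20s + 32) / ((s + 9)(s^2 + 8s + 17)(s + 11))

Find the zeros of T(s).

Set the numerator to zero: 2s^2 + 20s + 32 = 0, i.e. 2·(s^2 + 10s + 16) = 0.
Factoring: (s + 8)(s + 2) = 0.

s = -8, -2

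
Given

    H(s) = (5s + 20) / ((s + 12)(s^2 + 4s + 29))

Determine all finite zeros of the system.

Set the numerator to zero: 5s + 20 = 0, i.e. 5·(s + 4) = 0.
So s = -4.

s = -4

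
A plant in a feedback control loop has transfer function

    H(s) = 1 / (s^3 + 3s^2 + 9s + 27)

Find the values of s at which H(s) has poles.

The poles are the roots of the denominator s^3 + 3s^2 + 9s + 27 = 0.
Trying s = -3: the polynomial evaluates to 0, so (s + 3) is a factor.
Dividing out leaves s^2 + 9 = 0.
The quadratic formula then gives s = 0 ± 3j.

s = 3j, -3j, -3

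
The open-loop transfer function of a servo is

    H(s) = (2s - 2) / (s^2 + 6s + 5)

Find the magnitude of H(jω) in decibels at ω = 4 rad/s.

Substitute s = j4: numerator = -2 + j8, denominator = -11 + j24.
|H(j4)| = |-2 + j8| / |-11 + j24| = 8.2462 / 26.401 ≈ 0.3123.
In decibels: 20·log₁₀(0.3123) ≈ -10.1 dB.

|H(j4)|_dB ≈ -10.1 dB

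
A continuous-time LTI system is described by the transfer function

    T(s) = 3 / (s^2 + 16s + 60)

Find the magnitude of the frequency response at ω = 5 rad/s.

|T(j5)| ≈ 0.03436

Substitute s = j5: numerator = 3, denominator = 35 + j80.
|T(j5)| = |3| / |35 + j80| = 3 / 87.321 ≈ 0.03436.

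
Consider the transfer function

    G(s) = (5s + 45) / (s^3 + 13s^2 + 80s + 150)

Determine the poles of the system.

s = -5 ± 5j, -3

The poles are the roots of the denominator s^3 + 13s^2 + 80s + 150 = 0.
Trying s = -3: the polynomial evaluates to 0, so (s + 3) is a factor.
Dividing out leaves s^2 + 10s + 50 = 0.
The quadratic formula then gives s = -5 ± 5j.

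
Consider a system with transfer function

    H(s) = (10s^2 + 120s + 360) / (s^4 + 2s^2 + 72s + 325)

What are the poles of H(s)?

s = -3 ± 2j, 3 ± 4j

The poles are the roots of the denominator s^4 + 2s^2 + 72s + 325 = 0.
No real roots exist; factor into two real quadratics: (s^2 + 6s + 13)(s^2 - 6s + 25) = 0.
Each quadratic gives a conjugate pair via the quadratic formula.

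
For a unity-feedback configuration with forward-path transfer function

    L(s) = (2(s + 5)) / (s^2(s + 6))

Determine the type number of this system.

Type 2

The denominator has 2 factors of s at the origin (free integrators), so this is a Type 2 system.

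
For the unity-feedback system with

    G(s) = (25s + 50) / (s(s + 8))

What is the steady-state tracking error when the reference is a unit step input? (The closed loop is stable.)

G(s) has one pole at the origin.
This is a Type 1 system; for a step input the steady-state error is zero.

e_ss = 0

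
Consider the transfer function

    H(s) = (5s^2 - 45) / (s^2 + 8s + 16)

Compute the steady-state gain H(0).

H(0) = -45/16 ≈ -2.812

Set s = 0: H(0) = (-45) / (16) = -45/16.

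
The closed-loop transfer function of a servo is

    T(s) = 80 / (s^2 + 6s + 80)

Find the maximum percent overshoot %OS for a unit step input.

Comparing s^2 + 6s + 80 to s^2 + 2ζωₙs + ωₙ²: ωₙ = √80 ≈ 8.944 rad/s and ζ = 6/(2·√80) ≈ 0.3354.
%OS = 100·exp(−πζ/√(1−ζ²)) = 100·exp(−π·0.3354/√(1−0.3354²)) ≈ 32.7%.

%OS ≈ 32.7%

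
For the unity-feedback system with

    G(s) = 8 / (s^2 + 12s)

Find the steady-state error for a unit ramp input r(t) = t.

G(s) has one pole at the origin.
This is a Type 1 system. Kv = lim_{s→0} s·G(s) = 8/12 = 2/3.
e_ss = 1/Kv = 1/(2/3) = 3/2 ≈ 1.500.

e_ss = 1.500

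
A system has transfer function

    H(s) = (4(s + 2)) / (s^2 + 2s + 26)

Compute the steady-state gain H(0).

At s = 0 each factor (s + a) contributes a and each (s^2 + bs + c) contributes c.
H(0) = 4·(2) / ((26)) = 8/26 = 4/13.

H(0) = 4/13 ≈ 0.3077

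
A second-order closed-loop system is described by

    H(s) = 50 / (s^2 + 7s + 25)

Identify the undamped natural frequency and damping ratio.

Compare the denominator to the standard form s^2 + 2ζωₙs + ωₙ².
ωₙ² = 25, so ωₙ = 5 rad/s.
2ζωₙ = 7, so ζ = 7/(2·5) = 0.7.
With ζ = 0.7 the response is underdamped.

ωₙ = 5 rad/s, ζ = 0.7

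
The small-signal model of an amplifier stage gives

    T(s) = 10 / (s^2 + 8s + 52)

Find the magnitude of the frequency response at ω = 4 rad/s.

Substitute s = j4: numerator = 10, denominator = 36 + j32.
|T(j4)| = |10| / |36 + j32| = 10 / 48.166 ≈ 0.2076.

|T(j4)| ≈ 0.2076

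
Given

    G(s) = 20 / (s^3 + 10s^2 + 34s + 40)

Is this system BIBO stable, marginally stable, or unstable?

stable

The denominator s^3 + 10s^2 + 34s + 40 factors as (s^2 + 6s + 10)(s + 4), giving poles at s = -3 + j, -3 - j, -4.
Since all poles lie strictly in the left half-plane, the system is stable.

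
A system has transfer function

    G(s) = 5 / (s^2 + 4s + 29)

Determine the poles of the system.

s = -2 ± 5j

The poles are the roots of the denominator s^2 + 4s + 29 = 0.
Using the quadratic formula: s = (-4 ± √(-100))/2 = -2 ± 5j.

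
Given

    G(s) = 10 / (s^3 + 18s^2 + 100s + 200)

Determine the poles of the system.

The poles are the roots of the denominator s^3 + 18s^2 + 100s + 200 = 0.
Trying s = -10: the polynomial evaluates to 0, so (s + 10) is a factor.
Dividing out leaves s^2 + 8s + 20 = 0.
The quadratic formula then gives s = -4 ± 2j.

s = -4 ± 2j, -10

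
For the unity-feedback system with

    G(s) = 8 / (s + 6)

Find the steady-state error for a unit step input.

G(s) has no poles at the origin.
This is a Type 0 system. Kp = lim_{s→0} G(s) = 8/6 = 4/3.
e_ss = 1/(1 + Kp) = 1/(1 + 4/3) = 3/7 ≈ 0.4286.

e_ss = 0.4286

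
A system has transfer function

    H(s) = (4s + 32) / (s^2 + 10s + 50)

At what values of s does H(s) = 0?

Set the numerator to zero: 4s + 32 = 0, i.e. 4·(s + 8) = 0.
So s = -8.

s = -8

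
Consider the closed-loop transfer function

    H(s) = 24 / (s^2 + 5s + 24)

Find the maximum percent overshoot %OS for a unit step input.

%OS ≈ 15.5%

Comparing s^2 + 5s + 24 to s^2 + 2ζωₙs + ωₙ²: ωₙ = √24 ≈ 4.899 rad/s and ζ = 5/(2·√24) ≈ 0.5103.
%OS = 100·exp(−πζ/√(1−ζ²)) = 100·exp(−π·0.5103/√(1−0.5103²)) ≈ 15.5%.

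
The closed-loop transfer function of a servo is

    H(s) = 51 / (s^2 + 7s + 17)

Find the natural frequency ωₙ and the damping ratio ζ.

Compare the denominator to the standard form s^2 + 2ζωₙs + ωₙ².
ωₙ² = 17, so ωₙ = √17 ≈ 4.123 rad/s.
2ζωₙ = 7, so ζ = 7/(2·√17) ≈ 0.8489.
With ζ = 0.8489 the response is underdamped.

ωₙ ≈ 4.123 rad/s, ζ ≈ 0.8489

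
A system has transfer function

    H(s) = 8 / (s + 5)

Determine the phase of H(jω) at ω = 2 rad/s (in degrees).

At s = j2: numerator = 8, denominator = 5 + j2.
∠H = ∠num − ∠den = 0° − (21.801°) = -21.80°.

∠H(j2) ≈ -21.80°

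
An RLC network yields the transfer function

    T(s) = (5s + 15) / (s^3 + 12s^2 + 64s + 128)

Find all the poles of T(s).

s = -4 + 4j, -4 - 4j, -4

The poles are the roots of the denominator s^3 + 12s^2 + 64s + 128 = 0.
Trying s = -4: the polynomial evaluates to 0, so (s + 4) is a factor.
Dividing out leaves s^2 + 8s + 32 = 0.
The quadratic formula then gives s = -4 ± 4j.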